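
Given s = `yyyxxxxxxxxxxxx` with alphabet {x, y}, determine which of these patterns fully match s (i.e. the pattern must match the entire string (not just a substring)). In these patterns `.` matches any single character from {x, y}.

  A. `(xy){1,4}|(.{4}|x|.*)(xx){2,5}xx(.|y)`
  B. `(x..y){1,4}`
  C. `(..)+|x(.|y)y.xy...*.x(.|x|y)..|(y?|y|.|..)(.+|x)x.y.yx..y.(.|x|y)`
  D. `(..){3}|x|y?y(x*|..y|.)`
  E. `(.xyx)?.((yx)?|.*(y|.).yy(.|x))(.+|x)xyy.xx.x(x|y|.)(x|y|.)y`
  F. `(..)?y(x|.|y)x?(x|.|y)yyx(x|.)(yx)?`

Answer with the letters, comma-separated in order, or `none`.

A → match
B → no match — must start with `x`
C → no match
D → no match
E → no match — must end with `y`
F → no match

A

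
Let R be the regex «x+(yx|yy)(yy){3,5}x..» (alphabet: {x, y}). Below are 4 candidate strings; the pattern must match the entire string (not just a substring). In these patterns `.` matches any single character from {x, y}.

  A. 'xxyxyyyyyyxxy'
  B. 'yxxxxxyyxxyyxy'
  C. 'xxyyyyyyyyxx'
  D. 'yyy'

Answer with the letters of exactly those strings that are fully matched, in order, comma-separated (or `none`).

A → match
B → no match — must start with 'x'
C → no match
D → no match — must start with 'x'

A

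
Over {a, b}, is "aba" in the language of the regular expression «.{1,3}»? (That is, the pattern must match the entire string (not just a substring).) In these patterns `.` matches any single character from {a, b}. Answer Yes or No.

Yes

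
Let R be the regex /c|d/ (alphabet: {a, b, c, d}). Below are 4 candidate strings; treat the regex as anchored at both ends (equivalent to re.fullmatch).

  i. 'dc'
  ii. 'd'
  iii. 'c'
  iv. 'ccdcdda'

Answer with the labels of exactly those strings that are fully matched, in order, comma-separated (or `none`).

i. 'dc' → no match
ii. 'd' → match
iii. 'c' → match
iv. 'ccdcdda' → no match

ii, iii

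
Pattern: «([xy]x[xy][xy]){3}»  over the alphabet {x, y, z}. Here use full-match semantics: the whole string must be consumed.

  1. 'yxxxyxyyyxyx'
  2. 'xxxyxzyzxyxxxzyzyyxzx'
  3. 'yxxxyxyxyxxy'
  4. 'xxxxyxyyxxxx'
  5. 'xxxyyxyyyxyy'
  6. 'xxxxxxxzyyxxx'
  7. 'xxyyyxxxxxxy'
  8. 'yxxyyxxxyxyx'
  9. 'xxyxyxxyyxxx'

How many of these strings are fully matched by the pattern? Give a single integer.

7

1 → match
2 → no match
3 → match
4 → match
5 → match
6 → no match
7 → match
8 → match
9 → match
Total matched: 7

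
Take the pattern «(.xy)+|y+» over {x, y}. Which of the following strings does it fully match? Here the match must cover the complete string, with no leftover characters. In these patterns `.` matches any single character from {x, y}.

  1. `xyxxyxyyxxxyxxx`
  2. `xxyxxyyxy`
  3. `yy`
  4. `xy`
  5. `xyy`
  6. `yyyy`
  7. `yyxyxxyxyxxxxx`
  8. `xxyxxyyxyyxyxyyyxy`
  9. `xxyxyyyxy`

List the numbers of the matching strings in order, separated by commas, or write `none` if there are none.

2, 3, 6

1 → no match
2 → match
3 → match
4 → no match
5 → no match
6 → match
7 → no match
8 → no match
9 → no match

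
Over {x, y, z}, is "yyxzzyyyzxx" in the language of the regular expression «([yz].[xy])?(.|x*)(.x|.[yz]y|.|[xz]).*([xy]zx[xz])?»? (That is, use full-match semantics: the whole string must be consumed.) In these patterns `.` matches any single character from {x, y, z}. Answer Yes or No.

Yes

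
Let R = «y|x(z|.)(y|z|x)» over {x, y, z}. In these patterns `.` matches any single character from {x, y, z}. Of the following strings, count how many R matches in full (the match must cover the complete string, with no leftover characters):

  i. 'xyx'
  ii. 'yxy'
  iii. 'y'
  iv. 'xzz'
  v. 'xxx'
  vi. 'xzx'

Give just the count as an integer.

i. 'xyx' → match
ii. 'yxy' → no match
iii. 'y' → match
iv. 'xzz' → match
v. 'xxx' → match
vi. 'xzx' → match
Total matched: 5

5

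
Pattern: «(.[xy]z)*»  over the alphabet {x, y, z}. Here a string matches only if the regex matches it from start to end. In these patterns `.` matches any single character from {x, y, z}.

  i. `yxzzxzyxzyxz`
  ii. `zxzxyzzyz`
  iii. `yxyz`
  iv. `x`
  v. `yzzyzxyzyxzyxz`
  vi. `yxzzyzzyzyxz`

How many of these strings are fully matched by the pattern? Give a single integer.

3

i. `yxzzxzyxzyxz` → match
ii. `zxzxyzzyz` → match
iii. `yxyz` → no match
iv. `x` → no match
v → no match
vi. `yxzzyzzyzyxz` → match
Total matched: 3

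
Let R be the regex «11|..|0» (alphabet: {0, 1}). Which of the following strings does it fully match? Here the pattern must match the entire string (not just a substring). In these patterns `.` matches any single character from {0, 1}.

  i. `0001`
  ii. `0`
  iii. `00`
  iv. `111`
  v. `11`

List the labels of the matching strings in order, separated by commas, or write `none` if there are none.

ii, iii, v

i. `0001` → no match
ii. `0` → match
iii. `00` → match
iv. `111` → no match
v. `11` → match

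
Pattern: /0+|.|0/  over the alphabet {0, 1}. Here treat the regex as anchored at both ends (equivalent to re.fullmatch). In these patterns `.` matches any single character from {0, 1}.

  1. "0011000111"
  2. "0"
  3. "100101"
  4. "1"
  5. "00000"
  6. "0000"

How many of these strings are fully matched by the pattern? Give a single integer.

4

1 → no match
2 → match
3 → no match
4 → match
5 → match
6 → match
Total matched: 4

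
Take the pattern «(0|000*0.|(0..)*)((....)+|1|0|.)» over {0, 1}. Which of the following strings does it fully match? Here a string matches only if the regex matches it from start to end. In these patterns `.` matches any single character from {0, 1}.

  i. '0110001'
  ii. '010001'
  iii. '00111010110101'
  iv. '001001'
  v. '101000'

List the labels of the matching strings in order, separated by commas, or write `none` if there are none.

i → match
ii → no match
iii → no match
iv → no match
v → no match

i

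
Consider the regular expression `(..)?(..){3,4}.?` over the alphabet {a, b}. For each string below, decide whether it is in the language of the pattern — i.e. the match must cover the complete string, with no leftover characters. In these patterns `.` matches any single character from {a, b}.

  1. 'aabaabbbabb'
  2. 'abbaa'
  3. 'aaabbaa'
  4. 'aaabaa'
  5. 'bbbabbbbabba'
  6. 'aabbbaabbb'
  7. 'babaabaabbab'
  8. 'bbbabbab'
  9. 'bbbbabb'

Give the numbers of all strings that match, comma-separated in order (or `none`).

1, 3, 4, 6, 8, 9

1 → match
2 → no match
3 → match
4 → match
5 → no match
6 → match
7 → no match
8 → match
9 → match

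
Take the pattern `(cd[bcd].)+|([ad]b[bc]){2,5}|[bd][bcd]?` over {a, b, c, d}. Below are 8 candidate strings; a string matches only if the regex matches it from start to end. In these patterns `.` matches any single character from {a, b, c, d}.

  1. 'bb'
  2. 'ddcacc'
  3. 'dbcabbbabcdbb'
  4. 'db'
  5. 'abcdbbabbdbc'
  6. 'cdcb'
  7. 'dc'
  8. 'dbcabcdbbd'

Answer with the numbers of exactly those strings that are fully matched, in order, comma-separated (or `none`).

1 → match
2 → no match
3 → no match
4 → match
5 → match
6 → match
7 → match
8 → no match

1, 4, 5, 6, 7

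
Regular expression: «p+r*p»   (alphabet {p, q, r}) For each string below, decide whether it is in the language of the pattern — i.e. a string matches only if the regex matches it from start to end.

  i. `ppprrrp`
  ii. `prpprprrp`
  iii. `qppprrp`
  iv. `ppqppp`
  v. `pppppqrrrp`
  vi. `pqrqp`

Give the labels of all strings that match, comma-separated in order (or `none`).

i → match
ii → no match
iii → no match — must start with `p`
iv → no match
v → no match
vi → no match

i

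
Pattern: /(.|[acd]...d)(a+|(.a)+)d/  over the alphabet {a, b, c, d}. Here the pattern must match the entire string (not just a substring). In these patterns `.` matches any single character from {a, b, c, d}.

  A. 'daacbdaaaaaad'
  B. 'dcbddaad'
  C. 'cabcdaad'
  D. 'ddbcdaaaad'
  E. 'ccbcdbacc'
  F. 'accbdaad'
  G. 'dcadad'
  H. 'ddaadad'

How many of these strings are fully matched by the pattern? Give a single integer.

6

A → no match
B. 'dcbddaad' → match
C. 'cabcdaad' → match
D. 'ddbcdaaaad' → match
E. 'ccbcdbacc' → no match — must end with 'ad'
F. 'accbdaad' → match
G. 'dcadad' → match
H. 'ddaadad' → match
Total matched: 6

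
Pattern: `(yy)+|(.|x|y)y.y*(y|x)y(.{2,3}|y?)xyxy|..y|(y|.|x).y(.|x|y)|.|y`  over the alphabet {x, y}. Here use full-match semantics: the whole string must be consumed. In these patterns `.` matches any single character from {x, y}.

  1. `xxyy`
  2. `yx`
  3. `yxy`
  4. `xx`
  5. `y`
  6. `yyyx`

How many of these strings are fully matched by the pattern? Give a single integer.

1 → match
2 → no match
3 → match
4 → no match
5 → match
6 → match
Total matched: 4

4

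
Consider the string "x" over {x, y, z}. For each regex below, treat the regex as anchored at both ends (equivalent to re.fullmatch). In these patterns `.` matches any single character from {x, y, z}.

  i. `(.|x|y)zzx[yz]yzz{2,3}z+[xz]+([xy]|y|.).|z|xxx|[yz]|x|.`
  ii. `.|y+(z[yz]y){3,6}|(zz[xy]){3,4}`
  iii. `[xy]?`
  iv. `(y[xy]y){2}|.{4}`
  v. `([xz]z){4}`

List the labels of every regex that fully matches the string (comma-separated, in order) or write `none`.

i, ii, iii

i → match
ii → match
iii → match
iv → no match
v → no match — must end with "z"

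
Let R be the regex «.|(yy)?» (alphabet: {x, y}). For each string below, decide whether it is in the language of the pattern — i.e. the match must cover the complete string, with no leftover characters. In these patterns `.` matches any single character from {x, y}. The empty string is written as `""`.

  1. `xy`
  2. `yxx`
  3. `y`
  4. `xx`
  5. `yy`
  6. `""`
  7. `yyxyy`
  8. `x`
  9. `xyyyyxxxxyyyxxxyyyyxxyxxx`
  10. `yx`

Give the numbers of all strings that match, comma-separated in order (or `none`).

3, 5, 6, 8

1 → no match
2 → no match
3 → match
4 → no match
5 → match
6 → match
7 → no match
8 → match
9 → no match
10 → no match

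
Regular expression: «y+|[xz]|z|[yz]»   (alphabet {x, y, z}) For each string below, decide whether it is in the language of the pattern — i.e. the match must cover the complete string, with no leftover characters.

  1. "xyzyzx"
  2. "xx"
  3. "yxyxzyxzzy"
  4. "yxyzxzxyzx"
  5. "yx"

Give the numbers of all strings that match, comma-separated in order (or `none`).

1. "xyzyzx" → no match
2. "xx" → no match
3. "yxyxzyxzzy" → no match
4. "yxyzxzxyzx" → no match
5. "yx" → no match

none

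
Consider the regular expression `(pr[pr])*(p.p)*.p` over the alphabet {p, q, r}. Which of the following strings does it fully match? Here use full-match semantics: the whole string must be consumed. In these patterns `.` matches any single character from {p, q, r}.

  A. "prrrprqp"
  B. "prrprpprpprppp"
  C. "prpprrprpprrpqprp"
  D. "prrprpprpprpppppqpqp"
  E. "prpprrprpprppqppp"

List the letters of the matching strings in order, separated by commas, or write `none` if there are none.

A → no match
B → match
C → match
D → match
E → match

B, C, D, E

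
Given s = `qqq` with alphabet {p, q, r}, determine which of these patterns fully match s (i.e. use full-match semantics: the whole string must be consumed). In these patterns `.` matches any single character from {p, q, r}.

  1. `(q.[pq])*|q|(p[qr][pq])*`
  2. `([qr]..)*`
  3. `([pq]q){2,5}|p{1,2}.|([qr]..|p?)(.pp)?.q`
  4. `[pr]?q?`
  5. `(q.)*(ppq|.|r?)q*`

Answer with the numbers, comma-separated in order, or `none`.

1 → match
2 → match
3 → no match
4 → no match
5 → match

1, 2, 5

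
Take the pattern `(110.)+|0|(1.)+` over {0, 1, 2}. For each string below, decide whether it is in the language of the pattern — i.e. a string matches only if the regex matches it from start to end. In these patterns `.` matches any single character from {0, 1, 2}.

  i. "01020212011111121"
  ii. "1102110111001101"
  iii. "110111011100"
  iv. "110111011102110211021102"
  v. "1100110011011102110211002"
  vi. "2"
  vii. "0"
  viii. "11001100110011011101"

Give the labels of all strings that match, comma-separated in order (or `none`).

i → no match
ii → match
iii → match
iv → match
v → no match
vi → no match
vii → match
viii → match

ii, iii, iv, vii, viii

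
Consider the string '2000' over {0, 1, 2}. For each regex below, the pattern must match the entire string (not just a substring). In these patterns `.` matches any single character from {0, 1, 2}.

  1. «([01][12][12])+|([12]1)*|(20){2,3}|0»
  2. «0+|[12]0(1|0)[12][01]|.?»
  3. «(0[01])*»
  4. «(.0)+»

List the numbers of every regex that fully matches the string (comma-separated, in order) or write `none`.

4

1 → no match
2 → no match
3 → no match
4 → match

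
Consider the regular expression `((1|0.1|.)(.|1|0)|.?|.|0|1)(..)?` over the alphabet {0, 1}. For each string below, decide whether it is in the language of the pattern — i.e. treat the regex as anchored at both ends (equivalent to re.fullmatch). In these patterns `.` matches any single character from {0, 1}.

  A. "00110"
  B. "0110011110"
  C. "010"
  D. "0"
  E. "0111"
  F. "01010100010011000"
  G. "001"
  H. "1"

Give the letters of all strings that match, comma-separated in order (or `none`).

A → no match
B → no match
C → match
D → match
E → match
F → no match
G → match
H → match

C, D, E, G, H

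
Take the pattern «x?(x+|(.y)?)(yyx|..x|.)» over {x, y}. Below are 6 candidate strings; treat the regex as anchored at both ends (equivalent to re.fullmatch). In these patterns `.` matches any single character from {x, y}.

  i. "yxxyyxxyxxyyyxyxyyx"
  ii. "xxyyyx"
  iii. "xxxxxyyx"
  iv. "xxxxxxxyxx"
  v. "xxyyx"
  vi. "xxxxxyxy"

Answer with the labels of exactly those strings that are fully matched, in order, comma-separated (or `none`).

ii, iii, iv, v

i → no match
ii → match
iii → match
iv → match
v → match
vi → no match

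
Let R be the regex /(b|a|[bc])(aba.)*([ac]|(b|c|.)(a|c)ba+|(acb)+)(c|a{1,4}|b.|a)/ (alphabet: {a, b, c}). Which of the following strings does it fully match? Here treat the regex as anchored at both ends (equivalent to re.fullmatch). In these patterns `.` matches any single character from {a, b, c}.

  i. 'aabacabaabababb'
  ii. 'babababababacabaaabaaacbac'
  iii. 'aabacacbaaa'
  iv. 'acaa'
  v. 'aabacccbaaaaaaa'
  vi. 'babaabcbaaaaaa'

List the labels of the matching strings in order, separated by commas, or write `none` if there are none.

i → match
ii → match
iii → match
iv → match
v → match
vi → match

i, ii, iii, iv, v, vi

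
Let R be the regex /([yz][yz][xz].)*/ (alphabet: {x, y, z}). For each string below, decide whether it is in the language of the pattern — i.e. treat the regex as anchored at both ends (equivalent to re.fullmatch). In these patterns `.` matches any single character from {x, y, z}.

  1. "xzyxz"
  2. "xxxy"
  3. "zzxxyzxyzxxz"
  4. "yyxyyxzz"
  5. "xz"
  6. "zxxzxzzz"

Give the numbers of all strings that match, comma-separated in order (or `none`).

none

1 → no match
2 → no match
3 → no match
4 → no match
5 → no match
6 → no match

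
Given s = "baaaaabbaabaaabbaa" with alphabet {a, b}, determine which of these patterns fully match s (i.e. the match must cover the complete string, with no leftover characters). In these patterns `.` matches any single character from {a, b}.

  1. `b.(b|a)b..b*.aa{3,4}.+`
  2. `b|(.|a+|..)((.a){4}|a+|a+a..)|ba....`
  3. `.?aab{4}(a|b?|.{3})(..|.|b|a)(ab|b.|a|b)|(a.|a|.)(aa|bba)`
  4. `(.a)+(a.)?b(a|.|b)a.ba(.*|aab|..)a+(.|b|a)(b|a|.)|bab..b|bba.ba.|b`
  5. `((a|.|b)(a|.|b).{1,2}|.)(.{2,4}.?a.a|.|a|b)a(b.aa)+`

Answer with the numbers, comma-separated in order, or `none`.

5

1 → no match
2 → no match
3 → no match
4 → no match
5 → match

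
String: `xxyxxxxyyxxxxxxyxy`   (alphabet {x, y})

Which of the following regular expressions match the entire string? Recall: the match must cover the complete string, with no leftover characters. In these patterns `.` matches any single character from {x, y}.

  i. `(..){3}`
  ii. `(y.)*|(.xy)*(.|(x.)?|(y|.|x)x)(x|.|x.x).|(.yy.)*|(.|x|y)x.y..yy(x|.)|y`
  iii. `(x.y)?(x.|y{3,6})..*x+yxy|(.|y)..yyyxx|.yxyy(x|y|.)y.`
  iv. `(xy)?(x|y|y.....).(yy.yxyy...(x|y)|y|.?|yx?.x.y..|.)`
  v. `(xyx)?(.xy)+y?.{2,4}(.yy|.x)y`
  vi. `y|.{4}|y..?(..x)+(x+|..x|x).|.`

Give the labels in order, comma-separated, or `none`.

i → no match
ii → no match
iii → match
iv → no match
v → no match
vi → no match

iii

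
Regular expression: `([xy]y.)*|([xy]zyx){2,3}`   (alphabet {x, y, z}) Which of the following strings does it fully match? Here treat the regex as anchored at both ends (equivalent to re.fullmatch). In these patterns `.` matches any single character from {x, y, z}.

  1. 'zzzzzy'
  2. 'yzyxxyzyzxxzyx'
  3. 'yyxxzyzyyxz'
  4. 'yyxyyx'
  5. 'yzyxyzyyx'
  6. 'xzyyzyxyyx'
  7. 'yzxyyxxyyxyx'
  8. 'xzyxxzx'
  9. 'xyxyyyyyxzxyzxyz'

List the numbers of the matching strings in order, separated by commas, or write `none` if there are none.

1. 'zzzzzy' → no match
2 → no match
3. 'yyxxzyzyyxz' → no match
4. 'yyxyyx' → match
5. 'yzyxyzyyx' → no match
6. 'xzyyzyxyyx' → no match
7. 'yzxyyxxyyxyx' → no match
8. 'xzyxxzx' → no match
9 → no match

4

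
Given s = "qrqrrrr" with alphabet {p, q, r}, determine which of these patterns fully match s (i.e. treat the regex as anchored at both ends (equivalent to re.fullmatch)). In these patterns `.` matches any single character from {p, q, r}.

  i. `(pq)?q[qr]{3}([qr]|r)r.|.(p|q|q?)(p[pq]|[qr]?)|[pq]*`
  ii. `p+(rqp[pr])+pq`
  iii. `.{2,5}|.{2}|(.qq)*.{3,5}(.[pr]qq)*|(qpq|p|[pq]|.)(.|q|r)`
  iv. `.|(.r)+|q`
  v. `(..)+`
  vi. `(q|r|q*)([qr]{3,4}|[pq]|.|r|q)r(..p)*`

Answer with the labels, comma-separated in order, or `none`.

i

i → match
ii → no match — must start with "p"
iii → no match
iv → no match
v → no match
vi → no match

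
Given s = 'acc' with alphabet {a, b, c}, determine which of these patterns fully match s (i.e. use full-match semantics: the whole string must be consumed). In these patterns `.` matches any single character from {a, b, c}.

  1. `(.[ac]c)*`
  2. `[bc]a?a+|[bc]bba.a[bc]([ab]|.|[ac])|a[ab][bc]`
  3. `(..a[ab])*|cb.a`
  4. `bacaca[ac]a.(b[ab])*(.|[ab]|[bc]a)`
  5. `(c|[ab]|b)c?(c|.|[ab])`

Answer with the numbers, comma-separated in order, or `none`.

1, 5

1 → match
2 → no match
3 → no match
4 → no match — must start with 'bacaca'
5 → match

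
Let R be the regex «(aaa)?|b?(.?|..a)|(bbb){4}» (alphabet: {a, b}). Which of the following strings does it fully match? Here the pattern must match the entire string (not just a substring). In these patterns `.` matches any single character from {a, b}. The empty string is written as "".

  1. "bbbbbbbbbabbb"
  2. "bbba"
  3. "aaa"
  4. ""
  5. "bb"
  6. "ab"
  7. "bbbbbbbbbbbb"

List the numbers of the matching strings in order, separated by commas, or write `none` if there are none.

1 → no match
2 → match
3 → match
4 → match
5 → match
6 → no match
7 → match

2, 3, 4, 5, 7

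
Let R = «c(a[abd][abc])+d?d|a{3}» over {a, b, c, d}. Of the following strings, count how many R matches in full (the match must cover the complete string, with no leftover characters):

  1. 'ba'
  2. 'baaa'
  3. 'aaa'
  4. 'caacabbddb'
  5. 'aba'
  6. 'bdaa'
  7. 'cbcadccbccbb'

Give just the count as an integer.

1

1. 'ba' → no match
2. 'baaa' → no match
3. 'aaa' → match
4. 'caacabbddb' → no match
5. 'aba' → no match
6. 'bdaa' → no match
7. 'cbcadccbccbb' → no match
Total matched: 1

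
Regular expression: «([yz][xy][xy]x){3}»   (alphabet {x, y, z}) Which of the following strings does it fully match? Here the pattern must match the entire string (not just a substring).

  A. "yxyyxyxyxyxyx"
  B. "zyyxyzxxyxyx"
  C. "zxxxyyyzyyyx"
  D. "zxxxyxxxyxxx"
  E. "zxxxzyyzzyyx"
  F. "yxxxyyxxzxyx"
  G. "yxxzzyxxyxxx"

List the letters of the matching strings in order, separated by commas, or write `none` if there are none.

D, F

A → no match
B. "zyyxyzxxyxyx" → no match
C. "zxxxyyyzyyyx" → no match
D. "zxxxyxxxyxxx" → match
E. "zxxxzyyzzyyx" → no match
F. "yxxxyyxxzxyx" → match
G. "yxxzzyxxyxxx" → no match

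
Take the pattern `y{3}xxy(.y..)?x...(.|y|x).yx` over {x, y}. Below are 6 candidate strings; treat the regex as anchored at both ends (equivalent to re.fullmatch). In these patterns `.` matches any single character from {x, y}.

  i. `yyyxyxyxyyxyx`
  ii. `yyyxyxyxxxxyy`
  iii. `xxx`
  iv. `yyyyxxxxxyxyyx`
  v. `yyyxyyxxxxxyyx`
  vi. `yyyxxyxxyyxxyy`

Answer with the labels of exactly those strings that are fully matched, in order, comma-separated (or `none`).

i → no match
ii → no match — must end with `yx`
iii → no match — must start with `y`
iv → no match
v → no match
vi → no match — must end with `yx`

none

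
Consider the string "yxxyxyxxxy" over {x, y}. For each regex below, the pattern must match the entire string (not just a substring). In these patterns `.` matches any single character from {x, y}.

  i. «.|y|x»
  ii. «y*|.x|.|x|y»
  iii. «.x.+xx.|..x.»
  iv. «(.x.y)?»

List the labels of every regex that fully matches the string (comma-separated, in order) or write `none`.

i → no match
ii → no match
iii → match
iv → no match

iii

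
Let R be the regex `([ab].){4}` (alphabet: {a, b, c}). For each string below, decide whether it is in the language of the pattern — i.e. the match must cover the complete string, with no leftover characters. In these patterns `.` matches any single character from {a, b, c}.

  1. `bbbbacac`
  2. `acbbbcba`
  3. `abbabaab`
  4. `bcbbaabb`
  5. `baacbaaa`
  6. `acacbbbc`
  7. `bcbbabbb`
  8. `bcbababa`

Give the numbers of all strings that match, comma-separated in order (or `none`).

1, 2, 3, 4, 5, 6, 7, 8

1 → match
2 → match
3 → match
4 → match
5 → match
6 → match
7 → match
8 → match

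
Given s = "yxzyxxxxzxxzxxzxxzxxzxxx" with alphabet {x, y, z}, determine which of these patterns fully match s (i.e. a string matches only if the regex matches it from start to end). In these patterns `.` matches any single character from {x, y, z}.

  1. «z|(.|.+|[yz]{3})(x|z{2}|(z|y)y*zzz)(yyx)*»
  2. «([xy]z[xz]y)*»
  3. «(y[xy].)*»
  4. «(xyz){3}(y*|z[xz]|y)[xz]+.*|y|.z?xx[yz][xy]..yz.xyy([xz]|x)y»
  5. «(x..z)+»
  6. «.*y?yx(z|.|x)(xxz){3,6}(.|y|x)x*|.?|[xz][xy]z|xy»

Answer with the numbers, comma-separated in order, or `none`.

1 → match
2 → no match
3 → no match
4 → no match
5 → no match — must start with "x"
6 → match

1, 6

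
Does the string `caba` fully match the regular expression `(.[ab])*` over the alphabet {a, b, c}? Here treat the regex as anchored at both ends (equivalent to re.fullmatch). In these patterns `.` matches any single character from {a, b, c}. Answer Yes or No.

Yes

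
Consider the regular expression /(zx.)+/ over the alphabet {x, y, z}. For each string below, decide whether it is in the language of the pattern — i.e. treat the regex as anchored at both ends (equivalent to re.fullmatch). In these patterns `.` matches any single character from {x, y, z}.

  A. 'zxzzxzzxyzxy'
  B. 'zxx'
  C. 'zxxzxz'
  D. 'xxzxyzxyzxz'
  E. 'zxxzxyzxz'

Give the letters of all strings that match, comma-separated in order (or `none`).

A, B, C, E

A → match
B → match
C → match
D → no match — must start with 'zx'
E → match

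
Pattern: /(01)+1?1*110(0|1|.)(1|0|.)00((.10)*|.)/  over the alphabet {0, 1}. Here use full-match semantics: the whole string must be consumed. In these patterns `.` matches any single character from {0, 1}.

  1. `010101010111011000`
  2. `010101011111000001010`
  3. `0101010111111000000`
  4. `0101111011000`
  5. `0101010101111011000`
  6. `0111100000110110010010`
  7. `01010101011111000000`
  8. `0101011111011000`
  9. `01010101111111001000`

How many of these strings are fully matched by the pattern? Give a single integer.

1 → match
2 → no match
3 → match
4 → match
5 → match
6 → match
7 → match
8 → match
9 → match
Total matched: 8

8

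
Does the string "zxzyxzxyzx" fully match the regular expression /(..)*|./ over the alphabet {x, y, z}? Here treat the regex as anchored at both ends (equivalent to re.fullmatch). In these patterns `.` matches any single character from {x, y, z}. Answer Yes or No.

Yes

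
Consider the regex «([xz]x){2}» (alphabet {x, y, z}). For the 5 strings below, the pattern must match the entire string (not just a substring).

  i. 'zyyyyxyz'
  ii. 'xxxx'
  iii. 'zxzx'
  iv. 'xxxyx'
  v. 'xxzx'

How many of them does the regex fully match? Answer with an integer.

i → no match — must end with 'x'
ii → match
iii → match
iv → no match
v → match
Total matched: 3

3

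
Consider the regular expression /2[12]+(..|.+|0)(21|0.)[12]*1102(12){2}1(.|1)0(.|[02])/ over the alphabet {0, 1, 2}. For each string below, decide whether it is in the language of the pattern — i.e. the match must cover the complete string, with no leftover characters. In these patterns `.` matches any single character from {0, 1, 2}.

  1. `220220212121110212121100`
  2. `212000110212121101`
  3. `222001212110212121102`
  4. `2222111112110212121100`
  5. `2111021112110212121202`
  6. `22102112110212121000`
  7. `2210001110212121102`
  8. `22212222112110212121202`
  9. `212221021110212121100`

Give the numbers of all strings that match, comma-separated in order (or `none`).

1 → match
2 → match
3 → match
4 → match
5 → match
6 → match
7 → match
8 → match
9 → match

1, 2, 3, 4, 5, 6, 7, 8, 9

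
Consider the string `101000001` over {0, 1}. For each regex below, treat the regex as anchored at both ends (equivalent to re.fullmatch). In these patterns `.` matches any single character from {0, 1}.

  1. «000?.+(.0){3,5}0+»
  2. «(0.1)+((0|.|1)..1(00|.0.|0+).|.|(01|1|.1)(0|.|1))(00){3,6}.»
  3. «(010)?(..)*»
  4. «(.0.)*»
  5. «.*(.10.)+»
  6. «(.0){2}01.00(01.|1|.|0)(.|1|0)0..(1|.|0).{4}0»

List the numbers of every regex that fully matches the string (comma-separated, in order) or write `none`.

1 → no match — must start with `00`
2 → no match — must start with `0`
3 → no match
4 → match
5 → no match
6 → no match — must end with `0`

4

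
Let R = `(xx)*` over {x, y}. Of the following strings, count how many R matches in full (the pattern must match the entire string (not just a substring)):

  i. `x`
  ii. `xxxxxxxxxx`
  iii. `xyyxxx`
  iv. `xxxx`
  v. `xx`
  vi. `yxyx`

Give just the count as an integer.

3

i. `x` → no match
ii. `xxxxxxxxxx` → match
iii. `xyyxxx` → no match
iv. `xxxx` → match
v. `xx` → match
vi. `yxyx` → no match
Total matched: 3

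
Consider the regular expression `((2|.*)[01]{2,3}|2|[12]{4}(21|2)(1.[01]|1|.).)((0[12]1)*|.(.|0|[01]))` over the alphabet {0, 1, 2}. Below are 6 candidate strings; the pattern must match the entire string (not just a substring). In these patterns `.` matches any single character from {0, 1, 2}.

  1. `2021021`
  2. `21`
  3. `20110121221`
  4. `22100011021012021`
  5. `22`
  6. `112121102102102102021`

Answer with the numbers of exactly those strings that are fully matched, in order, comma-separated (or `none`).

1. `2021021` → match
2. `21` → no match
3. `20110121221` → no match
4 → no match
5. `22` → no match
6 → no match

1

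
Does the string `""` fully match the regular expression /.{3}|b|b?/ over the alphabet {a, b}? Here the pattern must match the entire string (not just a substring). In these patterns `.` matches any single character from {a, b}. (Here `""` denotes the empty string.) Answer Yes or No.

Yes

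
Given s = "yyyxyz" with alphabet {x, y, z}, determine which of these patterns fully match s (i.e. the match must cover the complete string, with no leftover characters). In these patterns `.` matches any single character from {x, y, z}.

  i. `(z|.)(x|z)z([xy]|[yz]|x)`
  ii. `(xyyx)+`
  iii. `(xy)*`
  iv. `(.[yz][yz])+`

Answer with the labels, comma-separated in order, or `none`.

i → no match
ii → no match — must start with "xyyx"
iii → no match
iv → match

iv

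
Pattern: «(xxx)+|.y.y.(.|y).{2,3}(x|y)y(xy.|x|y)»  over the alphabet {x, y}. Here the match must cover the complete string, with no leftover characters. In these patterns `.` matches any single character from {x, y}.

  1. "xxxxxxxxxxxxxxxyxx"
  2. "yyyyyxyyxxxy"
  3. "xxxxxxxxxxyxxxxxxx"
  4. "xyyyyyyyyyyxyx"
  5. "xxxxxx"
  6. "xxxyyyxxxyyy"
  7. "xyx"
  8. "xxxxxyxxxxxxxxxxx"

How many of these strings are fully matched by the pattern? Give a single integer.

1 → no match
2 → no match
3 → no match
4 → match
5 → match
6 → no match
7 → no match
8 → no match
Total matched: 2

2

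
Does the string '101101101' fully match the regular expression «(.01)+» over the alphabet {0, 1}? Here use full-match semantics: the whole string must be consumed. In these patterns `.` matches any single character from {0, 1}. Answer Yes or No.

Yes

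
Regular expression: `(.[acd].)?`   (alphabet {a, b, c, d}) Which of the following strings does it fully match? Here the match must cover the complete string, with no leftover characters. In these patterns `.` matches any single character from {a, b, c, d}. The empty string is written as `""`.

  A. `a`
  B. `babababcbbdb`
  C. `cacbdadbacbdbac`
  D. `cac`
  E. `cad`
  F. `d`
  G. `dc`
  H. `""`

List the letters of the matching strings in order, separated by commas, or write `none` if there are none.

A → no match
B → no match
C → no match
D → match
E → match
F → no match
G → no match
H → match

D, E, H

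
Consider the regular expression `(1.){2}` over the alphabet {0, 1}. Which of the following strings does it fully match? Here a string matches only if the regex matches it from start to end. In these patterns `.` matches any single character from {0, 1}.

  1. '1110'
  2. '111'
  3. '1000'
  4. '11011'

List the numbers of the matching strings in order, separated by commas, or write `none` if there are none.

1

1 → match
2 → no match
3 → no match
4 → no match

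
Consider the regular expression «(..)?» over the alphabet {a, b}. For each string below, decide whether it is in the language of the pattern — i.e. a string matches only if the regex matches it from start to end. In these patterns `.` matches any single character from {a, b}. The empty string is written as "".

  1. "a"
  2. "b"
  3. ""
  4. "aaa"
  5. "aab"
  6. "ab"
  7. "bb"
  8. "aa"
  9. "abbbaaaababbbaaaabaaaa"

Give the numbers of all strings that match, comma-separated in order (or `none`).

1 → no match
2 → no match
3 → match
4 → no match
5 → no match
6 → match
7 → match
8 → match
9 → no match

3, 6, 7, 8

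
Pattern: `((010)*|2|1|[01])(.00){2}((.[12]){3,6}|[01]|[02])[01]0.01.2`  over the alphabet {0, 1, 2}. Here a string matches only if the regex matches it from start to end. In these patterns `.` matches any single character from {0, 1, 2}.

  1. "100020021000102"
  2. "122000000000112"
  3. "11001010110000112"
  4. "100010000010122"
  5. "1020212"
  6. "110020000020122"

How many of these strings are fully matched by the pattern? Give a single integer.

3

1 → match
2 → no match
3 → no match
4 → match
5 → no match
6 → match
Total matched: 3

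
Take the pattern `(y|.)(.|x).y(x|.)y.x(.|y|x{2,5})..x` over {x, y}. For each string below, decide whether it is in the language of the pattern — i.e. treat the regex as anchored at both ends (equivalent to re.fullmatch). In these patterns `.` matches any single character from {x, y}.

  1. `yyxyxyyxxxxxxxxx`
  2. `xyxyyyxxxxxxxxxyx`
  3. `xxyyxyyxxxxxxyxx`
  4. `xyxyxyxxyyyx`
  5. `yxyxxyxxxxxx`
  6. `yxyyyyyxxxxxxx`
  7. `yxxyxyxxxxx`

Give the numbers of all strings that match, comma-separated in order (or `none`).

1, 3, 4, 6

1 → match
2 → no match
3 → match
4 → match
5 → no match
6 → match
7 → no match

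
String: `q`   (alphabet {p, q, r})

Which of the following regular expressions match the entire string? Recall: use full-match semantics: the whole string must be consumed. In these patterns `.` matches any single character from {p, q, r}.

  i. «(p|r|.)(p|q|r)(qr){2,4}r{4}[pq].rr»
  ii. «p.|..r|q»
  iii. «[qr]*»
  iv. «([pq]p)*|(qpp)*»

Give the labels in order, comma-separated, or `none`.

i → no match — must end with `rr`
ii → match
iii → match
iv → no match

ii, iii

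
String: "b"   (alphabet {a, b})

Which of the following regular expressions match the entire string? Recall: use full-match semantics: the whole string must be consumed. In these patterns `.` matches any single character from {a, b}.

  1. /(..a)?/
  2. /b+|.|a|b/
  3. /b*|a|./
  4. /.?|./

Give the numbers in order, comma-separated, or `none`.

2, 3, 4

1 → no match
2 → match
3 → match
4 → match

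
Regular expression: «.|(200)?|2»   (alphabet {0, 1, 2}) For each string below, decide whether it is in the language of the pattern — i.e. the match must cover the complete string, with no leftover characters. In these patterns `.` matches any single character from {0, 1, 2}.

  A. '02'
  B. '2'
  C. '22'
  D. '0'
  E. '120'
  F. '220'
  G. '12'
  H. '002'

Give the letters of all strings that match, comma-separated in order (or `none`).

B, D

A. '02' → no match
B. '2' → match
C. '22' → no match
D. '0' → match
E. '120' → no match
F. '220' → no match
G. '12' → no match
H. '002' → no match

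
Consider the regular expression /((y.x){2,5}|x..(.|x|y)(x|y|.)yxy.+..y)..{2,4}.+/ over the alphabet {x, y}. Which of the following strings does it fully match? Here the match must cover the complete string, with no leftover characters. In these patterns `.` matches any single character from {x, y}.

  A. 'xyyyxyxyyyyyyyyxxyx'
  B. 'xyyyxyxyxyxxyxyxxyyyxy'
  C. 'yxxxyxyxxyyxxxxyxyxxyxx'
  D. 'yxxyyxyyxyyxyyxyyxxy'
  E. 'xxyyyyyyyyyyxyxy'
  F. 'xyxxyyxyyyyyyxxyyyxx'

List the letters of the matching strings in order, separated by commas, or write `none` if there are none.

A, B, D, F

A → match
B → match
C → no match
D → match
E → no match
F → match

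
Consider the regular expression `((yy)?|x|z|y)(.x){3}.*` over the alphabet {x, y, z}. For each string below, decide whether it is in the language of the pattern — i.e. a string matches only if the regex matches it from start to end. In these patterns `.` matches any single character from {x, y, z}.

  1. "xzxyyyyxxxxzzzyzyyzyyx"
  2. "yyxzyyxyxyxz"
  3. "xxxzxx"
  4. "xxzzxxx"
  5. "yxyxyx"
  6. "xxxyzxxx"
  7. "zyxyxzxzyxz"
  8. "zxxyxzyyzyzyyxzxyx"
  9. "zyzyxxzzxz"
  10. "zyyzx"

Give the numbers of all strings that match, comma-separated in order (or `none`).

5, 7

1 → no match
2 → no match
3 → no match
4 → no match
5 → match
6 → no match
7 → match
8 → no match
9 → no match
10 → no match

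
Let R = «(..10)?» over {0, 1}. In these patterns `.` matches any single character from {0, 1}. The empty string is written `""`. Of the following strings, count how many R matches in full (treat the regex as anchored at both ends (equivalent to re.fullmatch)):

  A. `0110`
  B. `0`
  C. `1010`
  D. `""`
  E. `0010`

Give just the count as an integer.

4

A. `0110` → match
B. `0` → no match
C. `1010` → match
D. `""` → match
E. `0010` → match
Total matched: 4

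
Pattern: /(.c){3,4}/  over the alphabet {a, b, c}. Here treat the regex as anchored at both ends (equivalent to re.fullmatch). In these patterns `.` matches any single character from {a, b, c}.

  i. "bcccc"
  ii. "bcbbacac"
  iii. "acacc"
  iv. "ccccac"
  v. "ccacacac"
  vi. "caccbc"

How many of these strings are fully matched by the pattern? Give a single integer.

2

i → no match
ii → no match
iii → no match
iv → match
v → match
vi → no match
Total matched: 2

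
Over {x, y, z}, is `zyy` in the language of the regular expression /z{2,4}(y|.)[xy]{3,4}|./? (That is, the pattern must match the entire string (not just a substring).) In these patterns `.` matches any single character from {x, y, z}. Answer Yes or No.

No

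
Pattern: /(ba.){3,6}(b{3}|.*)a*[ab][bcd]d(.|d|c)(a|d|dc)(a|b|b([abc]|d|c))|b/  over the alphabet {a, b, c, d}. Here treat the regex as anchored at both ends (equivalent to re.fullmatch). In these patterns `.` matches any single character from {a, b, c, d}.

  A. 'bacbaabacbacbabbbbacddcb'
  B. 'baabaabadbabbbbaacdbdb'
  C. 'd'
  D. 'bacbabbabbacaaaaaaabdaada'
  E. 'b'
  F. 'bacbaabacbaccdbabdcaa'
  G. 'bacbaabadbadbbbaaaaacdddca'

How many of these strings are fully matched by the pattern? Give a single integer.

A → no match
B → match
C. 'd' → no match
D → no match
E. 'b' → match
F → match
G → match
Total matched: 4

4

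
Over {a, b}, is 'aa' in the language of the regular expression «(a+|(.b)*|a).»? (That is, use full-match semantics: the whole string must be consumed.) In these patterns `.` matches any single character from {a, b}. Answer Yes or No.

Yes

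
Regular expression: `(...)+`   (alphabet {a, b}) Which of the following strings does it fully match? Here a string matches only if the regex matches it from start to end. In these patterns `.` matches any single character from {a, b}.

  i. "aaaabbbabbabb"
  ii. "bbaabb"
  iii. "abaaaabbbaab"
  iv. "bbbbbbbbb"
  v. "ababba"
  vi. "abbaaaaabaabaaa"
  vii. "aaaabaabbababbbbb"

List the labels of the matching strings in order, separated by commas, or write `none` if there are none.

i → no match
ii → match
iii → match
iv → match
v → match
vi → match
vii → no match

ii, iii, iv, v, vi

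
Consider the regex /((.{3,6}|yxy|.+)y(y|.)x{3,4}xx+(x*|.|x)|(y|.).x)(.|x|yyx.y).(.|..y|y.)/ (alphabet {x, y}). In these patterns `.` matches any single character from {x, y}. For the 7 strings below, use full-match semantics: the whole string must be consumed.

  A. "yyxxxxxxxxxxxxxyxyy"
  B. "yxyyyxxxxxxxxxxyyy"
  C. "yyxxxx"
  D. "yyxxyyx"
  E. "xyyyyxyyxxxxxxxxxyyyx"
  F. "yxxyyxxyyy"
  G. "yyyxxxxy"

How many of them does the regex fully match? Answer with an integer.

A → match
B → match
C → match
D → match
E → match
F → match
G → no match
Total matched: 6

6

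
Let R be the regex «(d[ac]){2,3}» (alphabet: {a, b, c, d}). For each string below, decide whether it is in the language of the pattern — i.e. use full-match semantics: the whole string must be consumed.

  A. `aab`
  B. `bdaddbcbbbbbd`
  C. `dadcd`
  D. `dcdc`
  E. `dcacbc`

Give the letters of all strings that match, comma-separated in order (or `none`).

D

A → no match — must start with `d`
B → no match — must start with `d`
C → no match
D → match
E → no match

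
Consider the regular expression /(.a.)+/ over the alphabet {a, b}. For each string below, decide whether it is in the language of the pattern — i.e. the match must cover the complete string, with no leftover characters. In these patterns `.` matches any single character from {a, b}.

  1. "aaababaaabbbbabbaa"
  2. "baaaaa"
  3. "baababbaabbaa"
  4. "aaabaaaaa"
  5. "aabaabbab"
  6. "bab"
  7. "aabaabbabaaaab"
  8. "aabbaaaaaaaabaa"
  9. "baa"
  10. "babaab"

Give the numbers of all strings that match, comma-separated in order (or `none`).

2, 4, 5, 6, 8, 9, 10

1 → no match
2 → match
3 → no match
4 → match
5 → match
6 → match
7 → no match
8 → match
9 → match
10 → match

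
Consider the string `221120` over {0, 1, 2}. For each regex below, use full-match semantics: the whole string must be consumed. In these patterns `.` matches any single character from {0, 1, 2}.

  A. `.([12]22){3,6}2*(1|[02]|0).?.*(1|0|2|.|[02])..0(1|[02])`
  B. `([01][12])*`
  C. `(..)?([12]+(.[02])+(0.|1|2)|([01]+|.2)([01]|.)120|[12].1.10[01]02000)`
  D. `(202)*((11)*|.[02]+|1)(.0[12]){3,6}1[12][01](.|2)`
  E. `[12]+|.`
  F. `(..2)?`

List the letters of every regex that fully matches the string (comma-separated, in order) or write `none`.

A → no match
B → no match
C → match
D → no match
E → no match
F → no match

C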